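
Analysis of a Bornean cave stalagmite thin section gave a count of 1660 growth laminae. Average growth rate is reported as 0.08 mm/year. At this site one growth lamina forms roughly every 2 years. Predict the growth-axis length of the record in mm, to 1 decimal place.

1660 growth laminae at 2 years each span 1660 × 2 = 3320 years.
Length ≈ 0.08 × 3320 = 265.6 mm.

265.6 mm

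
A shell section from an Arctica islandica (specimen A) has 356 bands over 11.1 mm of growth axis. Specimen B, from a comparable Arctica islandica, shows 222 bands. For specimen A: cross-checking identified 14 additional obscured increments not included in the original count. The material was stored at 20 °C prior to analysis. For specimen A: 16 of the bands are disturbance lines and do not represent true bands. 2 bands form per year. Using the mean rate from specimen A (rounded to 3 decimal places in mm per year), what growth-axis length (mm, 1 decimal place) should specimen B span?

Specimen A: true band count = 356 − 16 + 14 = 354.
Specimen A: dividing by 2 bands per year: 354 / 2 = 177 years.
A: Extension rate ≈ 11.1 / 177 = 0.063 mm/yr.
Specimen B: dividing by 2 bands per year: 222 / 2 = 111 years. B's length ≈ 0.063 × 111 = 7.0 mm.

7.0 mm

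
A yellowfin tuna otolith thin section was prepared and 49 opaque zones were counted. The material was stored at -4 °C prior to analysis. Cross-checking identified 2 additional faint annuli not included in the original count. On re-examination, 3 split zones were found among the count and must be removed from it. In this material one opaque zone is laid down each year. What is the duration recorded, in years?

48 yr

After corrections the count is 49 − 3 + 2 = 48 opaque zones.
At one opaque zone per year, that is 48 years.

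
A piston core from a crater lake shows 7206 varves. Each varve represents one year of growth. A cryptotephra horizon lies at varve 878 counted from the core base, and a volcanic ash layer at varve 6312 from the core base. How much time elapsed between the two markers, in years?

6312 − 878 = 5434 varves lie between the two events.
At one varve per year, 5434 years elapsed between them.

5434 years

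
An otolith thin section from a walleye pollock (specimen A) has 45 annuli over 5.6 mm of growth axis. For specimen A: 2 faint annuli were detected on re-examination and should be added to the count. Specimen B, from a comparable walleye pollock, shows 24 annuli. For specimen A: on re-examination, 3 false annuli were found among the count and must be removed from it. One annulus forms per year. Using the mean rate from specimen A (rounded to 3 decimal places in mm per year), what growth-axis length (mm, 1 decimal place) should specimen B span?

3.0 mm

Specimen A: after corrections the count is 45 − 3 + 2 = 44 annuli.
A: Extension rate ≈ 5.6 / 44 = 0.127 mm/year.
Length of B = 0.127 × 24 = 3.0 mm.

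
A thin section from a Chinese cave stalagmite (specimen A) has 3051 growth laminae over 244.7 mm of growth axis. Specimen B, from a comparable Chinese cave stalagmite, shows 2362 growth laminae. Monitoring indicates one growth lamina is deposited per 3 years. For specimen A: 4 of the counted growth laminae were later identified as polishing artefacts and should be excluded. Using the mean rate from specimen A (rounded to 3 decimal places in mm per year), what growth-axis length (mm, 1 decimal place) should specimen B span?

Specimen A: true growth lamina count = 3051 − 4 = 3047.
Specimen A: at 3 years per growth lamina, 3047 × 3 = 9141 years.
A: Extension rate ≈ 244.7 / 9141 = 0.027 mm/yr.
Specimen B: 2362 growth laminae at 3 years each span 2362 × 3 = 7086 years. Length of B = 0.027 × 7086 = 191.3 mm.

191.3 mm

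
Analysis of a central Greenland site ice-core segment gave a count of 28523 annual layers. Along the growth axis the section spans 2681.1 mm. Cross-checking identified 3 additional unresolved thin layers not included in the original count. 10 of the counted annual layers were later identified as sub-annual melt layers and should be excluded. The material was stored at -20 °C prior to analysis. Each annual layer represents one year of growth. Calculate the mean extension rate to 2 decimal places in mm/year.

0.09 mm/year

Adjusted count: 28523 − 10 + 3 = 28516 annual layers.
2681.1 mm over 28516 years gives 2681.1 / 28516 ≈ 0.09 mm/year.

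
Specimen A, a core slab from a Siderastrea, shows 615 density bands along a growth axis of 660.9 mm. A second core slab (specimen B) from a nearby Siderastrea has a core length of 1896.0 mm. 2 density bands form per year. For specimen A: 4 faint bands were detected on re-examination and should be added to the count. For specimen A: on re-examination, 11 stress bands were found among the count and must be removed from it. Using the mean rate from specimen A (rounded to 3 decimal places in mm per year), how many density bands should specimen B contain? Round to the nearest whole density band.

1744 density bands

Specimen A: true density band count = 615 − 11 + 4 = 608.
Specimen A: with 2 density bands per year, 608 / 2 = 304 years.
A: 660.9 mm over 304 years gives 660.9 / 304 ≈ 2.174 mm/yr.
Specimen B: 1896.0 mm / 2.174 mm per year = 872.13 years; at 2 density bands per year that is 872.13 × 2 ≈ 1744 density bands.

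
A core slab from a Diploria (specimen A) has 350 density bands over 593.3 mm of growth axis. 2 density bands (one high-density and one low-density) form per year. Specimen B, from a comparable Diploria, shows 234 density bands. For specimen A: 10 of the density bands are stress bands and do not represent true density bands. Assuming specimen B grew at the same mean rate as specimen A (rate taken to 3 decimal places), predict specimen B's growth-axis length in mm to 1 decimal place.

Specimen A: after corrections the count is 350 − 10 = 340 density bands.
Specimen A: with 2 density bands per year, 340 / 2 = 170 years.
A: Extension rate ≈ 593.3 / 170 = 3.490 mm/yr.
Specimen B: with 2 density bands per year, 234 / 2 = 117 years. Length of B = 3.490 × 117 = 408.3 mm.

408.3 mm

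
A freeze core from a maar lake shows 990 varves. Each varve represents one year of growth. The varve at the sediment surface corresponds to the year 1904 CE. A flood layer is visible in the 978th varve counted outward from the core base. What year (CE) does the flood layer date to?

1892 CE

The flood layer sits at varve 978 from the core base, so 990 − 978 = 12 varves formed after it.
Counting back 12 years from 1904 CE places the flood layer in 1904 − 12 = 1892 CE.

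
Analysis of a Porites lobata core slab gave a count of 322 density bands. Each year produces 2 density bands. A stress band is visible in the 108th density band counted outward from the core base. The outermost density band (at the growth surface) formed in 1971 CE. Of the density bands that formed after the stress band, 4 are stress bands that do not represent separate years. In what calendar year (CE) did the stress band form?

1866 CE

322 − 108 = 214 density bands lie beyond the stress band toward the growth surface.
Removing the 4 false density bands leaves 214 − 4 = 210 true density bands beyond the stress band.
210 density bands at 2 per year is 210 / 2 = 105 years.
The density band at the growth surface is 1971 CE, so the stress band dates to 1971 − 105 = 1866 CE.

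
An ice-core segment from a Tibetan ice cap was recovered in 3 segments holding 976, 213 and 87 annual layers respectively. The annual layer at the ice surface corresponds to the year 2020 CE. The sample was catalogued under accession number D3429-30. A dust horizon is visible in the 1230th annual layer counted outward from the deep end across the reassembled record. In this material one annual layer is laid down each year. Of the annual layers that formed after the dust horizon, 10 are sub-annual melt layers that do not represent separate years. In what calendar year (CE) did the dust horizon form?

Total annual layers = 976 + 213 + 87 = 1276.
1276 − 1230 = 46 annual layers lie beyond the dust horizon toward the ice surface.
Excluding 10 false annual layers: 46 − 10 = 36.
The annual layer at the ice surface is 2020 CE, so the dust horizon dates to 2020 − 36 = 1984 CE.

1984 CE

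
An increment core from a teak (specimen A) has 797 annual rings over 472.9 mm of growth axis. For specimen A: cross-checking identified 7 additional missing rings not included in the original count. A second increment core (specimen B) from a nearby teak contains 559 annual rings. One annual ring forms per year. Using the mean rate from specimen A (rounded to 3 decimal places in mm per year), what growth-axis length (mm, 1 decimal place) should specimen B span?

328.7 mm

Specimen A: adjusted count: 797 + 7 = 804 annual rings.
A: Extension rate ≈ 472.9 / 804 = 0.588 mm/yr.
Length of B = 0.588 × 559 = 328.7 mm.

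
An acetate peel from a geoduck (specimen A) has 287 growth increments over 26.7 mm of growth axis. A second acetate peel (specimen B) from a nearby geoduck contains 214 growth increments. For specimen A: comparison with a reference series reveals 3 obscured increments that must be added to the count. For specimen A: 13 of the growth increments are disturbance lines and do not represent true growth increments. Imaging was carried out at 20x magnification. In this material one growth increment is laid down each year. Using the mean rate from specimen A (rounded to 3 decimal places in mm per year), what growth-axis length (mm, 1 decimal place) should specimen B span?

20.5 mm

Specimen A: adjusted count: 287 − 13 + 3 = 277 growth increments.
A: 26.7 mm over 277 years gives 26.7 / 277 ≈ 0.096 mm per year.
For B, 0.096 mm/year × 214 years = 20.5 mm.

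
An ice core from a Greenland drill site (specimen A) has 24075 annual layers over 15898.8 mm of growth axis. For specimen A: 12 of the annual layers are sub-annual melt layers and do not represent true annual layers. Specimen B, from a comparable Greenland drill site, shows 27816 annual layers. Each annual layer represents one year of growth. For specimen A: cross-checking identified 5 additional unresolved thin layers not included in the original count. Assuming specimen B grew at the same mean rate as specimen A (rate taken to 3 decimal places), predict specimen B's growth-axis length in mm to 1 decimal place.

Specimen A: true annual layer count = 24075 − 12 + 5 = 24068.
A: Mean rate = 15898.8 mm / 24068 years ≈ 0.661 mm/year.
Length of B = 0.661 × 27816 = 18386.4 mm.

18386.4 mm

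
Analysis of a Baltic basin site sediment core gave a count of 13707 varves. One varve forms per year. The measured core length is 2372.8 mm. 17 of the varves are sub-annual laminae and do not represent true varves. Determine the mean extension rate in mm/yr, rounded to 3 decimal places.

Correcting the raw count gives 13707 − 17 = 13690 true varves.
Extension rate ≈ 2372.8 / 13690 = 0.173 mm/yr.

0.173 mm/yr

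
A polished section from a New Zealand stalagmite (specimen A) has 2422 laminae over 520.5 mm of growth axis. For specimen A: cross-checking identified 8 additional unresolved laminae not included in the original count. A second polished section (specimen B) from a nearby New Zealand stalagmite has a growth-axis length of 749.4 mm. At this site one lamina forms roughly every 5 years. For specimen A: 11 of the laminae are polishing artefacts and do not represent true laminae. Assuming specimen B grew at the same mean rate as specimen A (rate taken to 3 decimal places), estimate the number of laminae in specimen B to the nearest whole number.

Specimen A: adjusted count: 2422 − 11 + 8 = 2419 laminae.
Specimen A: 2419 laminae at 5 years each span 2419 × 5 = 12095 years.
A: 520.5 mm over 12095 years gives 520.5 / 12095 ≈ 0.043 mm/yr.
For B, 749.4 / 0.043 = 17427.91 years; at 5 years per lamina that is 17427.91 / 5 ≈ 3486 laminae.

3486 laminae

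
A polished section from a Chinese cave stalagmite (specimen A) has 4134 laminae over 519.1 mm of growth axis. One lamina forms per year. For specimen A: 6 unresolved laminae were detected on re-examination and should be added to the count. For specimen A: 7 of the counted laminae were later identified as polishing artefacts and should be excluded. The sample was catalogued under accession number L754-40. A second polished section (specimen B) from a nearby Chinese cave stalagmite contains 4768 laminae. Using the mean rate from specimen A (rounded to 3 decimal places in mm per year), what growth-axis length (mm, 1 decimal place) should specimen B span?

Specimen A: adjusted count: 4134 − 7 + 6 = 4133 laminae.
A: Mean rate = 519.1 mm / 4133 years ≈ 0.126 mm/year.
Length of B = 0.126 × 4768 = 600.8 mm.

600.8 mm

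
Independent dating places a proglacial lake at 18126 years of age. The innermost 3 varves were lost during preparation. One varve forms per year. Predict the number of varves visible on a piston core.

At one varve per year, 18126 years correspond to 18126 varves.
Subtracting the 3 varves not captured gives 18126 − 3 = 18123 varves in the record.

18123 varves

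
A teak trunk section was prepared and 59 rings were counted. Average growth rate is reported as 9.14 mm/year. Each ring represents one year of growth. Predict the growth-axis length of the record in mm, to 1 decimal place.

539.3 mm

The record spans 59 years at 9.14 mm per year.
Predicted length = 9.14 mm/year × 59 years = 539.3 mm.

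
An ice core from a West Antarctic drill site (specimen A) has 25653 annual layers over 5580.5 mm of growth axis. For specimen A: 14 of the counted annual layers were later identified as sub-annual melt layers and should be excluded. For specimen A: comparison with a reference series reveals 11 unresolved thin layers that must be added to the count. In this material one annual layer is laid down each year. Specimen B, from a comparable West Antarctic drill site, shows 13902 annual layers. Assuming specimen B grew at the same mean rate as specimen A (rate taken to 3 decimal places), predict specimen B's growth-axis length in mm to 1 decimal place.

3030.6 mm

Specimen A: correcting the raw count gives 25653 − 14 + 11 = 25650 true annual layers.
A: Mean rate = 5580.5 mm / 25650 years ≈ 0.218 mm/year.
Length of B = 0.218 × 13902 = 3030.6 mm.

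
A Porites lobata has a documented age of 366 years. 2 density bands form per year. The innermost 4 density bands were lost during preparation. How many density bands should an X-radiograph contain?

366 years at 2 density bands per year gives 366 × 2 = 732 density bands.
Subtracting the 4 density bands not captured gives 732 − 4 = 728 density bands in the record.

728 density bands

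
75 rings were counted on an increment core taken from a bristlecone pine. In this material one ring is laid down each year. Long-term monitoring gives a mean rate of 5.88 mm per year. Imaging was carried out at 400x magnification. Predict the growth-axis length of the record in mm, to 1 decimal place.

75 years of growth are recorded.
75 years at 5.88 mm/year gives 5.88 × 75 = 441.0 mm.

441.0 mm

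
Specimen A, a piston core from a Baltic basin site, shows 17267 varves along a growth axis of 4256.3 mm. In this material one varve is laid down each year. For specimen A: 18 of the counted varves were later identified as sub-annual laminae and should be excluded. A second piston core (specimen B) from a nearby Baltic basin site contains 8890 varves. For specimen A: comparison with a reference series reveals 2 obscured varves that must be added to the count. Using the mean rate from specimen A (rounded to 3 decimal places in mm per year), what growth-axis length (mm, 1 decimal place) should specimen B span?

2195.8 mm

Specimen A: true varve count = 17267 − 18 + 2 = 17251.
A: Extension rate ≈ 4256.3 / 17251 = 0.247 mm/year.
For B, 0.247 mm/year × 8890 years = 2195.8 mm.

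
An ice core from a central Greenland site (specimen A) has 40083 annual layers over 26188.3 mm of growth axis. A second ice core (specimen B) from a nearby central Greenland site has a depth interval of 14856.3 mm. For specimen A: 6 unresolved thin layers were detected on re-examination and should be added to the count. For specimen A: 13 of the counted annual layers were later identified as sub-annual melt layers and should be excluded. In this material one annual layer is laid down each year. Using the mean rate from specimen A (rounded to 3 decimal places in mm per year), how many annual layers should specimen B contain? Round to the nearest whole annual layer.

Specimen A: adjusted count: 40083 − 13 + 6 = 40076 annual layers.
A: Extension rate ≈ 26188.3 / 40076 = 0.653 mm/yr.
B spans 14856.3 / 0.653 = 22750.84 years ≈ 22751 annual layers.

22751 annual layers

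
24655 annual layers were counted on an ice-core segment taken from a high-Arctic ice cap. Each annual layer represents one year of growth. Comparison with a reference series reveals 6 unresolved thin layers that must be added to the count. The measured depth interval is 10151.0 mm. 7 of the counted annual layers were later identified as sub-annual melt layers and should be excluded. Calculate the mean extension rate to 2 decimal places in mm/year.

0.41 mm/year

After corrections the count is 24655 − 7 + 6 = 24654 annual layers.
Mean rate = 10151.0 mm / 24654 years ≈ 0.41 mm/year.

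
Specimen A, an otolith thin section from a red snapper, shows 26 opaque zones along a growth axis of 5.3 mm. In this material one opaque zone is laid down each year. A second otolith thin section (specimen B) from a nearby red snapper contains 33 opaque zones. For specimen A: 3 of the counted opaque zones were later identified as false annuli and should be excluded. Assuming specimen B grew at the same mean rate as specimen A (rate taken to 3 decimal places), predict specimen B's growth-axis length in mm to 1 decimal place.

7.6 mm

Specimen A: adjusted count: 26 − 3 = 23 opaque zones.
A: Mean rate = 5.3 mm / 23 years ≈ 0.230 mm/year.
For B, 0.230 mm/year × 33 years = 7.6 mm.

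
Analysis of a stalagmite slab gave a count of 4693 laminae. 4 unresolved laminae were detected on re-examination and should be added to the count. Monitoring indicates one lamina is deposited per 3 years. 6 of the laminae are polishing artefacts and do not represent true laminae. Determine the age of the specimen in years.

14073 yr

True lamina count = 4693 − 6 + 4 = 4691.
4691 laminae at 3 years each span 4691 × 3 = 14073 years.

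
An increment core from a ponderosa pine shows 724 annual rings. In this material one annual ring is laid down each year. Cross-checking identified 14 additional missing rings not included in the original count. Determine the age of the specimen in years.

738 yr

After corrections the count is 724 + 14 = 738 annual rings.
With a one-to-one annual ring periodicity this is 738 years.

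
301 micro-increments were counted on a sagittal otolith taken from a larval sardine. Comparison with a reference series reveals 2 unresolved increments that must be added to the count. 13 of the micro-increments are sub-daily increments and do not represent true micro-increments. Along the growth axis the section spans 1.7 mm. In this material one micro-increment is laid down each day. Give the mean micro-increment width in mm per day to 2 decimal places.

0.01 mm per day

Adjusted count: 301 − 13 + 2 = 290 micro-increments.
Extension rate ≈ 1.7 / 290 = 0.01 mm per day.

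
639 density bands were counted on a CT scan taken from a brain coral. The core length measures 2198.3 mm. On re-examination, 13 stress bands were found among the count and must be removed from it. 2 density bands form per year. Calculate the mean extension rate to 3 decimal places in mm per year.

Correcting the raw count gives 639 − 13 = 626 true density bands.
Dividing by 2 density bands per year: 626 / 2 = 313 years.
2198.3 mm over 313 years gives 2198.3 / 313 ≈ 7.023 mm per year.

7.023 mm per year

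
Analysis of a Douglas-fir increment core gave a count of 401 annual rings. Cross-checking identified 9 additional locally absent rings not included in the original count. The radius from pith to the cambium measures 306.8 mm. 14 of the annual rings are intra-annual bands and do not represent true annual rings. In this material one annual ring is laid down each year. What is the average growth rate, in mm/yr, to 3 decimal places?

Adjusted count: 401 − 14 + 9 = 396 annual rings.
306.8 mm over 396 years gives 306.8 / 396 ≈ 0.775 mm/yr.

0.775 mm/yr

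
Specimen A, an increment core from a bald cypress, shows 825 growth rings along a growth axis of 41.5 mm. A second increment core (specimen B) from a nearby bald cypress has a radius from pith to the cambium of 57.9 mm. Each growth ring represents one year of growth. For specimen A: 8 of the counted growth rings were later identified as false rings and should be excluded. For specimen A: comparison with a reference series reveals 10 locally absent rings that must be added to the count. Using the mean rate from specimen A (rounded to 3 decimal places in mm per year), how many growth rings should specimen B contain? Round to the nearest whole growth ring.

1158 growth rings

Specimen A: correcting the raw count gives 825 − 8 + 10 = 827 true growth rings.
A: Extension rate ≈ 41.5 / 827 = 0.050 mm/year.
Specimen B: 57.9 mm / 0.050 mm per year = 1158.00 years ≈ 1158 growth rings.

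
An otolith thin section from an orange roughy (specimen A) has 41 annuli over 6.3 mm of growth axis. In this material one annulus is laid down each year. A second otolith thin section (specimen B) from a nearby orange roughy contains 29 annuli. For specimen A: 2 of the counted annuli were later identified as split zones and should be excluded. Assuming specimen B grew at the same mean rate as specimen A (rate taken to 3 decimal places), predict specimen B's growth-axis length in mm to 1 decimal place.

Specimen A: true annulus count = 41 − 2 = 39.
A: 6.3 mm over 39 years gives 6.3 / 39 ≈ 0.162 mm per year.
Length of B = 0.162 × 29 = 4.7 mm.

4.7 mm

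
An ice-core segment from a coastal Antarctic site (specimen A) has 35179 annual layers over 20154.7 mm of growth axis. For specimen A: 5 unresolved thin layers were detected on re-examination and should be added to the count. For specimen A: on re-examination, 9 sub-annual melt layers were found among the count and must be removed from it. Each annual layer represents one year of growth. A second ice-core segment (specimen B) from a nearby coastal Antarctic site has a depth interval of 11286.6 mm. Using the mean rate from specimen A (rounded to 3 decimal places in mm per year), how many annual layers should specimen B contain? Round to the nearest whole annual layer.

Specimen A: correcting the raw count gives 35179 − 9 + 5 = 35175 true annual layers.
A: Extension rate ≈ 20154.7 / 35175 = 0.573 mm/year.
Specimen B: 11286.6 mm / 0.573 mm per year = 19697.38 years ≈ 19697 annual layers.

19697 annual layers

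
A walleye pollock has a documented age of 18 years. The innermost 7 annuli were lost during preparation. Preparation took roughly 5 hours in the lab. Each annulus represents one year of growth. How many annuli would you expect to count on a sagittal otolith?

One annulus per year gives 18 annuli over 18 years.
Less the 7 uncaptured annuli: 18 − 7 = 11.

11 annuli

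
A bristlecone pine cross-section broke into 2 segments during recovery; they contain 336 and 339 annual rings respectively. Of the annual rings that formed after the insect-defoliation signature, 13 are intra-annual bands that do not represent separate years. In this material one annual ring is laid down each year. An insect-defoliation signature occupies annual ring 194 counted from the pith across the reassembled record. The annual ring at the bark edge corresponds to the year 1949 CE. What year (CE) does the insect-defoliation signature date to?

1481 CE

Total annual rings = 336 + 339 = 675.
675 − 194 = 481 annual rings lie beyond the insect-defoliation signature toward the bark edge.
Excluding 13 false annual rings: 481 − 13 = 468.
Counting back 468 years from 1949 CE places the insect-defoliation signature in 1949 − 468 = 1481 CE.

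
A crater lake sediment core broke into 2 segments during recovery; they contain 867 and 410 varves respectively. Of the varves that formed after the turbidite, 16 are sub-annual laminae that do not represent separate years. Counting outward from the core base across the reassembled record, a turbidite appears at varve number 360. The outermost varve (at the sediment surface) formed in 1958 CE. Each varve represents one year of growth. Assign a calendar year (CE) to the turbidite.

1057 CE

Total varves = 867 + 410 = 1277.
The turbidite sits at varve 360 from the core base, so 1277 − 360 = 917 varves formed after it.
Excluding 16 false varves: 917 − 16 = 901.
1958 − 901 = 1057 CE.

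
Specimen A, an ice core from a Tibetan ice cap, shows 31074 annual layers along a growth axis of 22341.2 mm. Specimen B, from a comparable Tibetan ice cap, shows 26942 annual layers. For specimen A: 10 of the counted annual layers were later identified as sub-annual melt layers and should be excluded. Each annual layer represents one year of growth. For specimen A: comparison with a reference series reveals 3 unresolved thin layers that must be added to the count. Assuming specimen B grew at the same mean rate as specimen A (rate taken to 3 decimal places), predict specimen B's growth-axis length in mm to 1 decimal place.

Specimen A: after corrections the count is 31074 − 10 + 3 = 31067 annual layers.
A: Mean rate = 22341.2 mm / 31067 years ≈ 0.719 mm/yr.
Length of B = 0.719 × 26942 = 19371.3 mm.

19371.3 mm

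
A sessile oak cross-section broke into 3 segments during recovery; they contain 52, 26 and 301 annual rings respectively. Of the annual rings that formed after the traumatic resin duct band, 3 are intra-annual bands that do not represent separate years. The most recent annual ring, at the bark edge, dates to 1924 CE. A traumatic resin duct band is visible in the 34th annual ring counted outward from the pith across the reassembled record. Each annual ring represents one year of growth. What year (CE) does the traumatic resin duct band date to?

1582 CE

Total annual rings = 52 + 26 + 301 = 379.
Between annual ring 34 and the bark edge there are 379 − 34 = 345 annual rings.
Excluding 3 false annual rings: 345 − 3 = 342.
Counting back 342 years from 1924 CE places the traumatic resin duct band in 1924 − 342 = 1582 CE.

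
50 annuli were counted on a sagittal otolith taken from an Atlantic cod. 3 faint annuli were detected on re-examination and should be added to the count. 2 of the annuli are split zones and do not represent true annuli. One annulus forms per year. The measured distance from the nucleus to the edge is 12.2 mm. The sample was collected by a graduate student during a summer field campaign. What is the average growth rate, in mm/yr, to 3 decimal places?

0.239 mm/yr

True annulus count = 50 − 2 + 3 = 51.
Extension rate ≈ 12.2 / 51 = 0.239 mm/yr.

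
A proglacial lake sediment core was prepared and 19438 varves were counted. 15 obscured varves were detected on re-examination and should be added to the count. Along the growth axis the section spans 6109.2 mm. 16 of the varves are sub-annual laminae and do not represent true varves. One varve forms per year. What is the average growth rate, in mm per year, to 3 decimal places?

Correcting the raw count gives 19438 − 16 + 15 = 19437 true varves.
Mean rate = 6109.2 mm / 19437 years ≈ 0.314 mm per year.

0.314 mm per year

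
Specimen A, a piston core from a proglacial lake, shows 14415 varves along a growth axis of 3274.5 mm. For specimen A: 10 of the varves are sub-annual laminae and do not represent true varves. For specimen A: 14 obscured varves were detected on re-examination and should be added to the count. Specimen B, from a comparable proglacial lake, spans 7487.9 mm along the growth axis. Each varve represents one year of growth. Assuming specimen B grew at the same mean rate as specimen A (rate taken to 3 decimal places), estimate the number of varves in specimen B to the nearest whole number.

Specimen A: true varve count = 14415 − 10 + 14 = 14419.
A: Extension rate ≈ 3274.5 / 14419 = 0.227 mm per year.
B spans 7487.9 / 0.227 = 32986.34 years ≈ 32986 varves.

32986 varves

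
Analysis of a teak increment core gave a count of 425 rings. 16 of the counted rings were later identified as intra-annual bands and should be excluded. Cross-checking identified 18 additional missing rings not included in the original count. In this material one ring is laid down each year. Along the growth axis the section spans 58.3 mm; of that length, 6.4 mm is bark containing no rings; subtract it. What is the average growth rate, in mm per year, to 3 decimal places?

0.122 mm per year

True ring count = 425 − 16 + 18 = 427.
The growth record spans 58.3 − 6.4 = 51.9 mm.
Mean rate = 51.9 mm / 427 years ≈ 0.122 mm per year.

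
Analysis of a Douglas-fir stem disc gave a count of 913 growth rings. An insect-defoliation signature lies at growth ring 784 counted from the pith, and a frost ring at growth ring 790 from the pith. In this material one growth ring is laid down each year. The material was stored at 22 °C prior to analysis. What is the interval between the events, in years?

Separation: 790 − 784 = 6 growth rings.
At one growth ring per year, 6 years elapsed between them.

6 years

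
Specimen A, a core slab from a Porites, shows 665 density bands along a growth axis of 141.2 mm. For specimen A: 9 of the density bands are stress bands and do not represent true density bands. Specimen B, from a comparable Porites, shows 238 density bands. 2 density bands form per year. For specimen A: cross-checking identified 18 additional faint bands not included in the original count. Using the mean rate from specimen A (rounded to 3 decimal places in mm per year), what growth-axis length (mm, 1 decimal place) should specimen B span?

49.9 mm

Specimen A: adjusted count: 665 − 9 + 18 = 674 density bands.
Specimen A: with 2 density bands per year, 674 / 2 = 337 years.
A: Mean rate = 141.2 mm / 337 years ≈ 0.419 mm per year.
Specimen B: 238 density bands at 2 per year is 238 / 2 = 119 years. B's length ≈ 0.419 × 119 = 49.9 mm.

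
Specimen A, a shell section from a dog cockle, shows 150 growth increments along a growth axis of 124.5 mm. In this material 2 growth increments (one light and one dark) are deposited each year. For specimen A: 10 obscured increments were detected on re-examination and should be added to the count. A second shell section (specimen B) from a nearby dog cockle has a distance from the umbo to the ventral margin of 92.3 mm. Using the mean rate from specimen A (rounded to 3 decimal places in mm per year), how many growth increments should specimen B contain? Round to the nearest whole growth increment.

Specimen A: after corrections the count is 150 + 10 = 160 growth increments.
Specimen A: with 2 growth increments per year, 160 / 2 = 80 years.
A: Extension rate ≈ 124.5 / 80 = 1.556 mm/year.
Specimen B: 92.3 mm / 1.556 mm per year = 59.32 years; at 2 growth increments per year that is 59.32 × 2 ≈ 119 growth increments.

119 growth increments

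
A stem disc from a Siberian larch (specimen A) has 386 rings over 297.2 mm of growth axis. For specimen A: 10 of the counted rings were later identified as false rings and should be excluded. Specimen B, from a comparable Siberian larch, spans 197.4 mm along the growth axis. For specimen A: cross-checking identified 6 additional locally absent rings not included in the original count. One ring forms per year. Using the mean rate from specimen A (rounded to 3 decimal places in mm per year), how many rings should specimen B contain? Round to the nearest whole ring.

Specimen A: after corrections the count is 386 − 10 + 6 = 382 rings.
A: 297.2 mm over 382 years gives 297.2 / 382 ≈ 0.778 mm/year.
B spans 197.4 / 0.778 = 253.73 years ≈ 254 rings.

254 rings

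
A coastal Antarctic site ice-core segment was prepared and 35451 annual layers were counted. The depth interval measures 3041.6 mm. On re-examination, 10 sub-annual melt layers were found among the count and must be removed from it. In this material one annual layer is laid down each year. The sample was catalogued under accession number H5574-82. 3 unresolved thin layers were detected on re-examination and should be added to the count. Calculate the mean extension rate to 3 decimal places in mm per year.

True annual layer count = 35451 − 10 + 3 = 35444.
3041.6 mm over 35444 years gives 3041.6 / 35444 ≈ 0.086 mm per year.

0.086 mm per year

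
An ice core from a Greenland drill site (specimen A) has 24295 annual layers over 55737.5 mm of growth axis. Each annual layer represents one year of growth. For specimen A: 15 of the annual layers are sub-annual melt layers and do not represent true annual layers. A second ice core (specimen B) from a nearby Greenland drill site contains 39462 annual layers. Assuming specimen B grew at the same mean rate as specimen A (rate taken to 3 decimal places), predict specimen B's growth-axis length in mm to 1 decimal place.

Specimen A: correcting the raw count gives 24295 − 15 = 24280 true annual layers.
A: Mean rate = 55737.5 mm / 24280 years ≈ 2.296 mm/year.
For B, 2.296 mm/year × 39462 years = 90604.8 mm.

90604.8 mm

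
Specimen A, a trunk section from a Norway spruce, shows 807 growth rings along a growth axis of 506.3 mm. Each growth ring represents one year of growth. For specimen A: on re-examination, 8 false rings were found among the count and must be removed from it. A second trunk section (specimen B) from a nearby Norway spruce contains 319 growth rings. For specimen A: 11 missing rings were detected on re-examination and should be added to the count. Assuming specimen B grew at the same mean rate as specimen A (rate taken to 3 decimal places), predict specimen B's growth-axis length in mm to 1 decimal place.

199.4 mm

Specimen A: true growth ring count = 807 − 8 + 11 = 810.
A: 506.3 mm over 810 years gives 506.3 / 810 ≈ 0.625 mm/yr.
For B, 0.625 mm/year × 319 years = 199.4 mm.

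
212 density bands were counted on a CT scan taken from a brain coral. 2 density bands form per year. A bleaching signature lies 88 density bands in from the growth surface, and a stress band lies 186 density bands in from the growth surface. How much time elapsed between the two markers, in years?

Separation: 186 − 88 = 98 density bands.
Dividing by 2 density bands per year: 98 / 2 = 49 years.

49 years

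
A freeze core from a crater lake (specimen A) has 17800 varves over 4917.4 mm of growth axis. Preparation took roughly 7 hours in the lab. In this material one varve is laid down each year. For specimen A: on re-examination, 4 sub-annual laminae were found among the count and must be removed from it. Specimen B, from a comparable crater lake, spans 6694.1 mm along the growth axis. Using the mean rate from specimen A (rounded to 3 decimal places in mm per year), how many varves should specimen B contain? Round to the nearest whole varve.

Specimen A: adjusted count: 17800 − 4 = 17796 varves.
A: 4917.4 mm over 17796 years gives 4917.4 / 17796 ≈ 0.276 mm/year.
Specimen B: 6694.1 mm / 0.276 mm per year = 24253.99 years ≈ 24254 varves.

24254 varves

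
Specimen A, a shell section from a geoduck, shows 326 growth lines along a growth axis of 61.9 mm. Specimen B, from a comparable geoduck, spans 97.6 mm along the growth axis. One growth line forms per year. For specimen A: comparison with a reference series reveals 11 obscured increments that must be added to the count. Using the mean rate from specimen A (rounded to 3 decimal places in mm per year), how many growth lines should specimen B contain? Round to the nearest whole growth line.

Specimen A: after corrections the count is 326 + 11 = 337 growth lines.
A: 61.9 mm over 337 years gives 61.9 / 337 ≈ 0.184 mm/year.
For B, 97.6 / 0.184 = 530.43 years ≈ 530 growth lines.

530 growth lines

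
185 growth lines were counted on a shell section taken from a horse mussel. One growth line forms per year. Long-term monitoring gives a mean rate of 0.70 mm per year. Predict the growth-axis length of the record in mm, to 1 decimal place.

The record spans 185 years at 0.70 mm per year.
Length ≈ 0.70 × 185 = 129.5 mm.

129.5 mm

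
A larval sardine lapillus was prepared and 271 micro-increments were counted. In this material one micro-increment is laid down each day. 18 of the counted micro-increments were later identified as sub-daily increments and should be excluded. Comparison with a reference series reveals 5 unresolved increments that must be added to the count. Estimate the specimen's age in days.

Adjusted count: 271 − 18 + 5 = 258 micro-increments.
With a one-to-one micro-increment periodicity this is 258 days.

258 d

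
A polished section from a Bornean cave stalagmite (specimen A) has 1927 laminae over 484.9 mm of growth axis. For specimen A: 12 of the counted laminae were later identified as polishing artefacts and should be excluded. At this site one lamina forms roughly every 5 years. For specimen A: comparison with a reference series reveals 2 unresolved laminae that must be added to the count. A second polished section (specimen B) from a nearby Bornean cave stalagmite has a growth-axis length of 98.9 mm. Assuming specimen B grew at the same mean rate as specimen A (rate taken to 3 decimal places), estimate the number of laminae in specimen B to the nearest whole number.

Specimen A: adjusted count: 1927 − 12 + 2 = 1917 laminae.
Specimen A: at 5 years per lamina, 1917 × 5 = 9585 years.
A: Mean rate = 484.9 mm / 9585 years ≈ 0.051 mm/year.
B spans 98.9 / 0.051 = 1939.22 years; at 5 years per lamina that is 1939.22 / 5 ≈ 388 laminae.

388 laminae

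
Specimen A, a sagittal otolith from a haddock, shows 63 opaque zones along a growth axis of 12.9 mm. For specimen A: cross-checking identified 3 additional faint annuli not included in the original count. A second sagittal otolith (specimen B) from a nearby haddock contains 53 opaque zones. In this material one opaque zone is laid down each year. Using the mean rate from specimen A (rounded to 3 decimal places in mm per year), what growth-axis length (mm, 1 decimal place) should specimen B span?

10.3 mm

Specimen A: adjusted count: 63 + 3 = 66 opaque zones.
A: Extension rate ≈ 12.9 / 66 = 0.195 mm/year.
For B, 0.195 mm/year × 53 years = 10.3 mm.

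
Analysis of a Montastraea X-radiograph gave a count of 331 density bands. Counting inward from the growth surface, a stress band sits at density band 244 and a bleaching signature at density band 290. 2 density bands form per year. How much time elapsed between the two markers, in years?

290 − 244 = 46 density bands lie between the two events.
With 2 density bands per year, 46 / 2 = 23 years.

23 years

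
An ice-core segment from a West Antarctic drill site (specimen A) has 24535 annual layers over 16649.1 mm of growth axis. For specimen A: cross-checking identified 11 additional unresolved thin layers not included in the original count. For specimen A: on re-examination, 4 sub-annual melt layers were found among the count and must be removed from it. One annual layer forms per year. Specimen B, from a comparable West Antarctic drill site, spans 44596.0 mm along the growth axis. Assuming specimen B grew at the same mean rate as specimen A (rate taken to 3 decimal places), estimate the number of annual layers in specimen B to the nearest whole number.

Specimen A: adjusted count: 24535 − 4 + 11 = 24542 annual layers.
A: 16649.1 mm over 24542 years gives 16649.1 / 24542 ≈ 0.678 mm/year.
For B, 44596.0 / 0.678 = 65775.81 years ≈ 65776 annual layers.

65776 annual layers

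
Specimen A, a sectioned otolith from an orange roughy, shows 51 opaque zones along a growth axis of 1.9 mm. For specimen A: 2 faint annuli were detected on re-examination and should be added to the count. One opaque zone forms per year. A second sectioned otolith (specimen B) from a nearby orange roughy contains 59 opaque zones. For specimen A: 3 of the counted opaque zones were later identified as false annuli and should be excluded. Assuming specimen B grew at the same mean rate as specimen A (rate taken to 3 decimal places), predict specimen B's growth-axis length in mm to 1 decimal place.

2.2 mm

Specimen A: correcting the raw count gives 51 − 3 + 2 = 50 true opaque zones.
A: 1.9 mm over 50 years gives 1.9 / 50 ≈ 0.038 mm per year.
B's length ≈ 0.038 × 59 = 2.2 mm.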